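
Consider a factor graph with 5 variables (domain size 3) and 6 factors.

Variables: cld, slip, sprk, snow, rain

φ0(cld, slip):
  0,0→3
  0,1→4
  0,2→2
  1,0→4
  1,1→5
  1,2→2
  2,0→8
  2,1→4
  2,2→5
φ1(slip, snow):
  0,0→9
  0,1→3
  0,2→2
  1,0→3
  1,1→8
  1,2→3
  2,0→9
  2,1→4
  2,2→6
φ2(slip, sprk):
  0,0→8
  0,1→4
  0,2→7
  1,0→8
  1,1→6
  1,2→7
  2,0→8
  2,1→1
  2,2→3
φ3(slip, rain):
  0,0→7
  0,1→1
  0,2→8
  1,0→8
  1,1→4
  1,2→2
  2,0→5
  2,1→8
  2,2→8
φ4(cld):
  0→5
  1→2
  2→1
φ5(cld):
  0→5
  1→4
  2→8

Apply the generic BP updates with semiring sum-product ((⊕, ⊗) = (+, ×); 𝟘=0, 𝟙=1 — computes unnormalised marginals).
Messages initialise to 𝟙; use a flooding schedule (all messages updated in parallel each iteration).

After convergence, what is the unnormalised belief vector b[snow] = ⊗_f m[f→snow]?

b[snow] = [859968, 667344, 415944]

init: all messages = 𝟙 over 3 values
r1 m[φ0→cld] = [9, 11, 17]
r1 m[φ0→slip] = [15, 13, 9]
r1 m[φ1→slip] = [14, 14, 19]
r1 m[φ1→snow] = [21, 15, 11]
r1 m[φ2→slip] = [19, 21, 12]
r1 m[φ2→sprk] = [24, 11, 17]
r1 m[φ3→slip] = [16, 14, 21]
r1 m[φ3→rain] = [20, 13, 18]
r1 m[φ4→cld] = [5, 2, 1]
r1 m[φ5→cld] = [5, 4, 8]
r1 m[cld→φ0] = [1, 1, 1]
r1 m[cld→φ4] = [1, 1, 1]
r1 m[cld→φ5] = [1, 1, 1]
r1 m[slip→φ0] = [1, 1, 1]
r1 m[slip→φ1] = [1, 1, 1]
r1 m[slip→φ2] = [1, 1, 1]
r1 m[slip→φ3] = [1, 1, 1]
r1 m[sprk→φ2] = [1, 1, 1]
r1 m[snow→φ1] = [1, 1, 1]
r1 m[rain→φ3] = [1, 1, 1]
r2 m[φ0→cld] = [9, 11, 17]
r2 m[φ0→slip] = [15, 13, 9]
r2 m[φ1→slip] = [14, 14, 19]
r2 m[φ1→snow] = [21, 15, 11]
r2 m[φ2→slip] = [19, 21, 12]
r2 m[φ2→sprk] = [24, 11, 17]
r2 m[φ3→slip] = [16, 14, 21]
r2 m[φ3→rain] = [20, 13, 18]
r2 m[φ4→cld] = [5, 2, 1]
r2 m[φ5→cld] = [5, 4, 8]
r2 m[cld→φ0] = [25, 8, 8]
r2 m[cld→φ4] = [45, 44, 136]
r2 m[cld→φ5] = [45, 22, 17]
r2 m[slip→φ0] = [4256, 4116, 4788]
r2 m[slip→φ1] = [4560, 3822, 2268]
r2 m[slip→φ2] = [3360, 2548, 3591]
r2 m[slip→φ3] = [3990, 3822, 2052]
r2 m[sprk→φ2] = [1, 1, 1]
r2 m[snow→φ1] = [1, 1, 1]
r2 m[rain→φ3] = [1, 1, 1]
r3 m[φ0→cld] = [38808, 47180, 74452]
r3 m[φ0→slip] = [171, 172, 106]
r3 m[φ1→slip] = [14, 14, 19]
r3 m[φ1→snow] = [72918, 53328, 34194]
r3 m[φ2→slip] = [19, 21, 12]
r3 m[φ2→sprk] = [75992, 32319, 52129]
r3 m[φ3→slip] = [16, 14, 21]
r3 m[φ3→rain] = [68766, 35694, 55980]
r3 m[φ4→cld] = [5, 2, 1]
r3 m[φ5→cld] = [5, 4, 8]
r3 m[cld→φ0] = [25, 8, 8]
r3 m[cld→φ4] = [45, 44, 136]
r3 m[cld→φ5] = [45, 22, 17]
r3 m[slip→φ0] = [4256, 4116, 4788]
r3 m[slip→φ1] = [4560, 3822, 2268]
r3 m[slip→φ2] = [3360, 2548, 3591]
r3 m[slip→φ3] = [3990, 3822, 2052]
r3 m[sprk→φ2] = [1, 1, 1]
r3 m[snow→φ1] = [1, 1, 1]
r3 m[rain→φ3] = [1, 1, 1]
r4 m[φ0→cld] = [38808, 47180, 74452]
r4 m[φ0→slip] = [171, 172, 106]
r4 m[φ1→slip] = [14, 14, 19]
r4 m[φ1→snow] = [72918, 53328, 34194]
r4 m[φ2→slip] = [19, 21, 12]
r4 m[φ2→sprk] = [75992, 32319, 52129]
r4 m[φ3→slip] = [16, 14, 21]
r4 m[φ3→rain] = [68766, 35694, 55980]
r4 m[φ4→cld] = [5, 2, 1]
r4 m[φ5→cld] = [5, 4, 8]
r4 m[cld→φ0] = [25, 8, 8]
r4 m[cld→φ4] = [194040, 188720, 595616]
r4 m[cld→φ5] = [194040, 94360, 74452]
r4 m[slip→φ0] = [4256, 4116, 4788]
r4 m[slip→φ1] = [51984, 50568, 26712]
r4 m[slip→φ2] = [38304, 33712, 42294]
r4 m[slip→φ3] = [45486, 50568, 24168]
r4 m[sprk→φ2] = [1, 1, 1]
r4 m[snow→φ1] = [1, 1, 1]
r4 m[rain→φ3] = [1, 1, 1]
r5 m[φ0→cld] = [38808, 47180, 74452]
r5 m[φ0→slip] = [171, 172, 106]
r5 m[φ1→slip] = [14, 14, 19]
r5 m[φ1→snow] = [859968, 667344, 415944]
r5 m[φ2→slip] = [19, 21, 12]
r5 m[φ2→sprk] = [914480, 397782, 630994]
r5 m[φ3→slip] = [16, 14, 21]
r5 m[φ3→rain] = [843786, 441102, 658368]
r5 m[φ4→cld] = [5, 2, 1]
r5 m[φ5→cld] = [5, 4, 8]
r5 m[cld→φ0] = [25, 8, 8]
r5 m[cld→φ4] = [194040, 188720, 595616]
r5 m[cld→φ5] = [194040, 94360, 74452]
r5 m[slip→φ0] = [4256, 4116, 4788]
r5 m[slip→φ1] = [51984, 50568, 26712]
r5 m[slip→φ2] = [38304, 33712, 42294]
r5 m[slip→φ3] = [45486, 50568, 24168]
r5 m[sprk→φ2] = [1, 1, 1]
r5 m[snow→φ1] = [1, 1, 1]
r5 m[rain→φ3] = [1, 1, 1]
r6 m[φ0→cld] = [38808, 47180, 74452]
r6 m[φ0→slip] = [171, 172, 106]
r6 m[φ1→slip] = [14, 14, 19]
r6 m[φ1→snow] = [859968, 667344, 415944]
r6 m[φ2→slip] = [19, 21, 12]
r6 m[φ2→sprk] = [914480, 397782, 630994]
r6 m[φ3→slip] = [16, 14, 21]
r6 m[φ3→rain] = [843786, 441102, 658368]
r6 m[φ4→cld] = [5, 2, 1]
r6 m[φ5→cld] = [5, 4, 8]
r6 m[cld→φ0] = [25, 8, 8]
r6 m[cld→φ4] = [194040, 188720, 595616]
r6 m[cld→φ5] = [194040, 94360, 74452]
r6 m[slip→φ0] = [4256, 4116, 4788]
r6 m[slip→φ1] = [51984, 50568, 26712]
r6 m[slip→φ2] = [38304, 33712, 42294]
r6 m[slip→φ3] = [45486, 50568, 24168]
r6 m[sprk→φ2] = [1, 1, 1]
r6 m[snow→φ1] = [1, 1, 1]
r6 m[rain→φ3] = [1, 1, 1]
fixed point reached at round 6
b[snow] = ⊗ incoming = [859968, 667344, 415944]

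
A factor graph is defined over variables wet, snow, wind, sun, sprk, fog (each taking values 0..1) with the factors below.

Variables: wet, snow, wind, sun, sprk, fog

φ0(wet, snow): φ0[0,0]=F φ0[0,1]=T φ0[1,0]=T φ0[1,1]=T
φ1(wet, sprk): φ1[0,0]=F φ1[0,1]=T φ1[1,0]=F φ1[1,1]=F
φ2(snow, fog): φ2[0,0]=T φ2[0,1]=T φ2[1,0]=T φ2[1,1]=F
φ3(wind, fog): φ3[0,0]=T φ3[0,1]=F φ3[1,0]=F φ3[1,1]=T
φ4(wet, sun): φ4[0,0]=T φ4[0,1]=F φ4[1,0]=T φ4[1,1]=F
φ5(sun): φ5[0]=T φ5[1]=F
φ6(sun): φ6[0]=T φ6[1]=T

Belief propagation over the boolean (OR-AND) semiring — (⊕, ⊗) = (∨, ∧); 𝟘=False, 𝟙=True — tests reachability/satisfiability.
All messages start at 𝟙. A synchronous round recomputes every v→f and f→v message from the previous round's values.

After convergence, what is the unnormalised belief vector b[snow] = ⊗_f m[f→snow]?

b[snow] = [F, T]

init: all messages = 𝟙 over 2 values
r1 m[φ0→wet] = [T, T]
r1 m[φ0→snow] = [T, T]
r1 m[φ1→wet] = [T, F]
r1 m[φ1→sprk] = [F, T]
r1 m[φ2→snow] = [T, T]
r1 m[φ2→fog] = [T, T]
r1 m[φ3→wind] = [T, T]
r1 m[φ3→fog] = [T, T]
r1 m[φ4→wet] = [T, T]
r1 m[φ4→sun] = [T, F]
r1 m[φ5→sun] = [T, F]
r1 m[φ6→sun] = [T, T]
r1 m[wet→φ0] = [T, T]
r1 m[wet→φ1] = [T, T]
r1 m[wet→φ4] = [T, T]
r1 m[snow→φ0] = [T, T]
r1 m[snow→φ2] = [T, T]
r1 m[wind→φ3] = [T, T]
r1 m[sun→φ4] = [T, T]
r1 m[sun→φ5] = [T, T]
r1 m[sun→φ6] = [T, T]
r1 m[sprk→φ1] = [T, T]
r1 m[fog→φ2] = [T, T]
r1 m[fog→φ3] = [T, T]
r2 m[φ0→wet] = [T, T]
r2 m[φ0→snow] = [T, T]
r2 m[φ1→wet] = [T, F]
r2 m[φ1→sprk] = [F, T]
r2 m[φ2→snow] = [T, T]
r2 m[φ2→fog] = [T, T]
r2 m[φ3→wind] = [T, T]
r2 m[φ3→fog] = [T, T]
r2 m[φ4→wet] = [T, T]
r2 m[φ4→sun] = [T, F]
r2 m[φ5→sun] = [T, F]
r2 m[φ6→sun] = [T, T]
r2 m[wet→φ0] = [T, F]
r2 m[wet→φ1] = [T, T]
r2 m[wet→φ4] = [T, F]
r2 m[snow→φ0] = [T, T]
r2 m[snow→φ2] = [T, T]
r2 m[wind→φ3] = [T, T]
r2 m[sun→φ4] = [T, F]
r2 m[sun→φ5] = [T, F]
r2 m[sun→φ6] = [T, F]
r2 m[sprk→φ1] = [T, T]
r2 m[fog→φ2] = [T, T]
r2 m[fog→φ3] = [T, T]
r3 m[φ0→wet] = [T, T]
r3 m[φ0→snow] = [F, T]
r3 m[φ1→wet] = [T, F]
r3 m[φ1→sprk] = [F, T]
r3 m[φ2→snow] = [T, T]
r3 m[φ2→fog] = [T, T]
r3 m[φ3→wind] = [T, T]
r3 m[φ3→fog] = [T, T]
r3 m[φ4→wet] = [T, T]
r3 m[φ4→sun] = [T, F]
r3 m[φ5→sun] = [T, F]
r3 m[φ6→sun] = [T, T]
r3 m[wet→φ0] = [T, F]
r3 m[wet→φ1] = [T, T]
r3 m[wet→φ4] = [T, F]
r3 m[snow→φ0] = [T, T]
r3 m[snow→φ2] = [T, T]
r3 m[wind→φ3] = [T, T]
r3 m[sun→φ4] = [T, F]
r3 m[sun→φ5] = [T, F]
r3 m[sun→φ6] = [T, F]
r3 m[sprk→φ1] = [T, T]
r3 m[fog→φ2] = [T, T]
r3 m[fog→φ3] = [T, T]
r4 m[φ0→wet] = [T, T]
r4 m[φ0→snow] = [F, T]
r4 m[φ1→wet] = [T, F]
r4 m[φ1→sprk] = [F, T]
r4 m[φ2→snow] = [T, T]
r4 m[φ2→fog] = [T, T]
r4 m[φ3→wind] = [T, T]
r4 m[φ3→fog] = [T, T]
r4 m[φ4→wet] = [T, T]
r4 m[φ4→sun] = [T, F]
r4 m[φ5→sun] = [T, F]
r4 m[φ6→sun] = [T, T]
r4 m[wet→φ0] = [T, F]
r4 m[wet→φ1] = [T, T]
r4 m[wet→φ4] = [T, F]
r4 m[snow→φ0] = [T, T]
r4 m[snow→φ2] = [F, T]
r4 m[wind→φ3] = [T, T]
r4 m[sun→φ4] = [T, F]
r4 m[sun→φ5] = [T, F]
r4 m[sun→φ6] = [T, F]
r4 m[sprk→φ1] = [T, T]
r4 m[fog→φ2] = [T, T]
r4 m[fog→φ3] = [T, T]
r5 m[φ0→wet] = [T, T]
r5 m[φ0→snow] = [F, T]
r5 m[φ1→wet] = [T, F]
r5 m[φ1→sprk] = [F, T]
r5 m[φ2→snow] = [T, T]
r5 m[φ2→fog] = [T, F]
r5 m[φ3→wind] = [T, T]
r5 m[φ3→fog] = [T, T]
r5 m[φ4→wet] = [T, T]
r5 m[φ4→sun] = [T, F]
r5 m[φ5→sun] = [T, F]
r5 m[φ6→sun] = [T, T]
r5 m[wet→φ0] = [T, F]
r5 m[wet→φ1] = [T, T]
r5 m[wet→φ4] = [T, F]
r5 m[snow→φ0] = [T, T]
r5 m[snow→φ2] = [F, T]
r5 m[wind→φ3] = [T, T]
r5 m[sun→φ4] = [T, F]
r5 m[sun→φ5] = [T, F]
r5 m[sun→φ6] = [T, F]
r5 m[sprk→φ1] = [T, T]
r5 m[fog→φ2] = [T, T]
r5 m[fog→φ3] = [T, T]
r6 m[φ0→wet] = [T, T]
r6 m[φ0→snow] = [F, T]
r6 m[φ1→wet] = [T, F]
r6 m[φ1→sprk] = [F, T]
r6 m[φ2→snow] = [T, T]
r6 m[φ2→fog] = [T, F]
r6 m[φ3→wind] = [T, T]
r6 m[φ3→fog] = [T, T]
r6 m[φ4→wet] = [T, T]
r6 m[φ4→sun] = [T, F]
r6 m[φ5→sun] = [T, F]
r6 m[φ6→sun] = [T, T]
r6 m[wet→φ0] = [T, F]
r6 m[wet→φ1] = [T, T]
r6 m[wet→φ4] = [T, F]
r6 m[snow→φ0] = [T, T]
r6 m[snow→φ2] = [F, T]
r6 m[wind→φ3] = [T, T]
r6 m[sun→φ4] = [T, F]
r6 m[sun→φ5] = [T, F]
r6 m[sun→φ6] = [T, F]
r6 m[sprk→φ1] = [T, T]
r6 m[fog→φ2] = [T, T]
r6 m[fog→φ3] = [T, F]
r7 m[φ0→wet] = [T, T]
r7 m[φ0→snow] = [F, T]
r7 m[φ1→wet] = [T, F]
r7 m[φ1→sprk] = [F, T]
r7 m[φ2→snow] = [T, T]
r7 m[φ2→fog] = [T, F]
r7 m[φ3→wind] = [T, F]
r7 m[φ3→fog] = [T, T]
r7 m[φ4→wet] = [T, T]
r7 m[φ4→sun] = [T, F]
r7 m[φ5→sun] = [T, F]
r7 m[φ6→sun] = [T, T]
r7 m[wet→φ0] = [T, F]
r7 m[wet→φ1] = [T, T]
r7 m[wet→φ4] = [T, F]
r7 m[snow→φ0] = [T, T]
r7 m[snow→φ2] = [F, T]
r7 m[wind→φ3] = [T, T]
r7 m[sun→φ4] = [T, F]
r7 m[sun→φ5] = [T, F]
r7 m[sun→φ6] = [T, F]
r7 m[sprk→φ1] = [T, T]
r7 m[fog→φ2] = [T, T]
r7 m[fog→φ3] = [T, F]
r8 m[φ0→wet] = [T, T]
r8 m[φ0→snow] = [F, T]
r8 m[φ1→wet] = [T, F]
r8 m[φ1→sprk] = [F, T]
r8 m[φ2→snow] = [T, T]
r8 m[φ2→fog] = [T, F]
r8 m[φ3→wind] = [T, F]
r8 m[φ3→fog] = [T, T]
r8 m[φ4→wet] = [T, T]
r8 m[φ4→sun] = [T, F]
r8 m[φ5→sun] = [T, F]
r8 m[φ6→sun] = [T, T]
r8 m[wet→φ0] = [T, F]
r8 m[wet→φ1] = [T, T]
r8 m[wet→φ4] = [T, F]
r8 m[snow→φ0] = [T, T]
r8 m[snow→φ2] = [F, T]
r8 m[wind→φ3] = [T, T]
r8 m[sun→φ4] = [T, F]
r8 m[sun→φ5] = [T, F]
r8 m[sun→φ6] = [T, F]
r8 m[sprk→φ1] = [T, T]
r8 m[fog→φ2] = [T, T]
r8 m[fog→φ3] = [T, F]
fixed point reached at round 8
b[snow] = ⊗ incoming = [F, T]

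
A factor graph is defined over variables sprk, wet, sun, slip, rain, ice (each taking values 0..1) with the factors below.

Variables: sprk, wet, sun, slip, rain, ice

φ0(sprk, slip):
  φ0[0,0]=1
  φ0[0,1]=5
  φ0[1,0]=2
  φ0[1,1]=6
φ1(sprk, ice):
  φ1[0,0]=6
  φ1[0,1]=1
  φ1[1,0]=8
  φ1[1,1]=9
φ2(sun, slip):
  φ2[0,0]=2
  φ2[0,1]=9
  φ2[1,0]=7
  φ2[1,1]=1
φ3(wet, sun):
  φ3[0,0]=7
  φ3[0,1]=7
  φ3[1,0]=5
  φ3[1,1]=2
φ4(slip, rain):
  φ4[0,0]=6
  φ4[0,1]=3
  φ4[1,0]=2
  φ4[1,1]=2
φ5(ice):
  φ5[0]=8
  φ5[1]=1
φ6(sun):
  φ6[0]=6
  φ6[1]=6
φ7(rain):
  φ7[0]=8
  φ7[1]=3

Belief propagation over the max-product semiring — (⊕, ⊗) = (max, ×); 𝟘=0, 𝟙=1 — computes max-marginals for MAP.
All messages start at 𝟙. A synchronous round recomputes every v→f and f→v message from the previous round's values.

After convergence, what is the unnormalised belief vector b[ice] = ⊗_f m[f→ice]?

b[ice] = [2322432, 326592]

init: all messages = 𝟙 over 2 values
r1 m[φ0→sprk] = [5, 6]
r1 m[φ0→slip] = [2, 6]
r1 m[φ1→sprk] = [6, 9]
r1 m[φ1→ice] = [8, 9]
r1 m[φ2→sun] = [9, 7]
r1 m[φ2→slip] = [7, 9]
r1 m[φ3→wet] = [7, 5]
r1 m[φ3→sun] = [7, 7]
r1 m[φ4→slip] = [6, 2]
r1 m[φ4→rain] = [6, 3]
r1 m[φ5→ice] = [8, 1]
r1 m[φ6→sun] = [6, 6]
r1 m[φ7→rain] = [8, 3]
r1 m[sprk→φ0] = [1, 1]
r1 m[sprk→φ1] = [1, 1]
r1 m[wet→φ3] = [1, 1]
r1 m[sun→φ2] = [1, 1]
r1 m[sun→φ3] = [1, 1]
r1 m[sun→φ6] = [1, 1]
r1 m[slip→φ0] = [1, 1]
r1 m[slip→φ2] = [1, 1]
r1 m[slip→φ4] = [1, 1]
r1 m[rain→φ4] = [1, 1]
r1 m[rain→φ7] = [1, 1]
r1 m[ice→φ1] = [1, 1]
r1 m[ice→φ5] = [1, 1]
r2 m[φ0→sprk] = [5, 6]
r2 m[φ0→slip] = [2, 6]
r2 m[φ1→sprk] = [6, 9]
r2 m[φ1→ice] = [8, 9]
r2 m[φ2→sun] = [9, 7]
r2 m[φ2→slip] = [7, 9]
r2 m[φ3→wet] = [7, 5]
r2 m[φ3→sun] = [7, 7]
r2 m[φ4→slip] = [6, 2]
r2 m[φ4→rain] = [6, 3]
r2 m[φ5→ice] = [8, 1]
r2 m[φ6→sun] = [6, 6]
r2 m[φ7→rain] = [8, 3]
r2 m[sprk→φ0] = [6, 9]
r2 m[sprk→φ1] = [5, 6]
r2 m[wet→φ3] = [1, 1]
r2 m[sun→φ2] = [42, 42]
r2 m[sun→φ3] = [54, 42]
r2 m[sun→φ6] = [63, 49]
r2 m[slip→φ0] = [42, 18]
r2 m[slip→φ2] = [12, 12]
r2 m[slip→φ4] = [14, 54]
r2 m[rain→φ4] = [8, 3]
r2 m[rain→φ7] = [6, 3]
r2 m[ice→φ1] = [8, 1]
r2 m[ice→φ5] = [8, 9]
r3 m[φ0→sprk] = [90, 108]
r3 m[φ0→slip] = [18, 54]
r3 m[φ1→sprk] = [48, 64]
r3 m[φ1→ice] = [48, 54]
r3 m[φ2→sun] = [108, 84]
r3 m[φ2→slip] = [294, 378]
r3 m[φ3→wet] = [378, 270]
r3 m[φ3→sun] = [7, 7]
r3 m[φ4→slip] = [48, 16]
r3 m[φ4→rain] = [108, 108]
r3 m[φ5→ice] = [8, 1]
r3 m[φ6→sun] = [6, 6]
r3 m[φ7→rain] = [8, 3]
r3 m[sprk→φ0] = [6, 9]
r3 m[sprk→φ1] = [5, 6]
r3 m[wet→φ3] = [1, 1]
r3 m[sun→φ2] = [42, 42]
r3 m[sun→φ3] = [54, 42]
r3 m[sun→φ6] = [63, 49]
r3 m[slip→φ0] = [42, 18]
r3 m[slip→φ2] = [12, 12]
r3 m[slip→φ4] = [14, 54]
r3 m[rain→φ4] = [8, 3]
r3 m[rain→φ7] = [6, 3]
r3 m[ice→φ1] = [8, 1]
r3 m[ice→φ5] = [8, 9]
r4 m[φ0→sprk] = [90, 108]
r4 m[φ0→slip] = [18, 54]
r4 m[φ1→sprk] = [48, 64]
r4 m[φ1→ice] = [48, 54]
r4 m[φ2→sun] = [108, 84]
r4 m[φ2→slip] = [294, 378]
r4 m[φ3→wet] = [378, 270]
r4 m[φ3→sun] = [7, 7]
r4 m[φ4→slip] = [48, 16]
r4 m[φ4→rain] = [108, 108]
r4 m[φ5→ice] = [8, 1]
r4 m[φ6→sun] = [6, 6]
r4 m[φ7→rain] = [8, 3]
r4 m[sprk→φ0] = [48, 64]
r4 m[sprk→φ1] = [90, 108]
r4 m[wet→φ3] = [1, 1]
r4 m[sun→φ2] = [42, 42]
r4 m[sun→φ3] = [648, 504]
r4 m[sun→φ6] = [756, 588]
r4 m[slip→φ0] = [14112, 6048]
r4 m[slip→φ2] = [864, 864]
r4 m[slip→φ4] = [5292, 20412]
r4 m[rain→φ4] = [8, 3]
r4 m[rain→φ7] = [108, 108]
r4 m[ice→φ1] = [8, 1]
r4 m[ice→φ5] = [48, 54]
r5 m[φ0→sprk] = [30240, 36288]
r5 m[φ0→slip] = [128, 384]
r5 m[φ1→sprk] = [48, 64]
r5 m[φ1→ice] = [864, 972]
r5 m[φ2→sun] = [7776, 6048]
r5 m[φ2→slip] = [294, 378]
r5 m[φ3→wet] = [4536, 3240]
r5 m[φ3→sun] = [7, 7]
r5 m[φ4→slip] = [48, 16]
r5 m[φ4→rain] = [40824, 40824]
r5 m[φ5→ice] = [8, 1]
r5 m[φ6→sun] = [6, 6]
r5 m[φ7→rain] = [8, 3]
r5 m[sprk→φ0] = [48, 64]
r5 m[sprk→φ1] = [90, 108]
r5 m[wet→φ3] = [1, 1]
r5 m[sun→φ2] = [42, 42]
r5 m[sun→φ3] = [648, 504]
r5 m[sun→φ6] = [756, 588]
r5 m[slip→φ0] = [14112, 6048]
r5 m[slip→φ2] = [864, 864]
r5 m[slip→φ4] = [5292, 20412]
r5 m[rain→φ4] = [8, 3]
r5 m[rain→φ7] = [108, 108]
r5 m[ice→φ1] = [8, 1]
r5 m[ice→φ5] = [48, 54]
r6 m[φ0→sprk] = [30240, 36288]
r6 m[φ0→slip] = [128, 384]
r6 m[φ1→sprk] = [48, 64]
r6 m[φ1→ice] = [864, 972]
r6 m[φ2→sun] = [7776, 6048]
r6 m[φ2→slip] = [294, 378]
r6 m[φ3→wet] = [4536, 3240]
r6 m[φ3→sun] = [7, 7]
r6 m[φ4→slip] = [48, 16]
r6 m[φ4→rain] = [40824, 40824]
r6 m[φ5→ice] = [8, 1]
r6 m[φ6→sun] = [6, 6]
r6 m[φ7→rain] = [8, 3]
r6 m[sprk→φ0] = [48, 64]
r6 m[sprk→φ1] = [30240, 36288]
r6 m[wet→φ3] = [1, 1]
r6 m[sun→φ2] = [42, 42]
r6 m[sun→φ3] = [46656, 36288]
r6 m[sun→φ6] = [54432, 42336]
r6 m[slip→φ0] = [14112, 6048]
r6 m[slip→φ2] = [6144, 6144]
r6 m[slip→φ4] = [37632, 145152]
r6 m[rain→φ4] = [8, 3]
r6 m[rain→φ7] = [40824, 40824]
r6 m[ice→φ1] = [8, 1]
r6 m[ice→φ5] = [864, 972]
r7 m[φ0→sprk] = [30240, 36288]
r7 m[φ0→slip] = [128, 384]
r7 m[φ1→sprk] = [48, 64]
r7 m[φ1→ice] = [290304, 326592]
r7 m[φ2→sun] = [55296, 43008]
r7 m[φ2→slip] = [294, 378]
r7 m[φ3→wet] = [326592, 233280]
r7 m[φ3→sun] = [7, 7]
r7 m[φ4→slip] = [48, 16]
r7 m[φ4→rain] = [290304, 290304]
r7 m[φ5→ice] = [8, 1]
r7 m[φ6→sun] = [6, 6]
r7 m[φ7→rain] = [8, 3]
r7 m[sprk→φ0] = [48, 64]
r7 m[sprk→φ1] = [30240, 36288]
r7 m[wet→φ3] = [1, 1]
r7 m[sun→φ2] = [42, 42]
r7 m[sun→φ3] = [46656, 36288]
r7 m[sun→φ6] = [54432, 42336]
r7 m[slip→φ0] = [14112, 6048]
r7 m[slip→φ2] = [6144, 6144]
r7 m[slip→φ4] = [37632, 145152]
r7 m[rain→φ4] = [8, 3]
r7 m[rain→φ7] = [40824, 40824]
r7 m[ice→φ1] = [8, 1]
r7 m[ice→φ5] = [864, 972]
r8 m[φ0→sprk] = [30240, 36288]
r8 m[φ0→slip] = [128, 384]
r8 m[φ1→sprk] = [48, 64]
r8 m[φ1→ice] = [290304, 326592]
r8 m[φ2→sun] = [55296, 43008]
r8 m[φ2→slip] = [294, 378]
r8 m[φ3→wet] = [326592, 233280]
r8 m[φ3→sun] = [7, 7]
r8 m[φ4→slip] = [48, 16]
r8 m[φ4→rain] = [290304, 290304]
r8 m[φ5→ice] = [8, 1]
r8 m[φ6→sun] = [6, 6]
r8 m[φ7→rain] = [8, 3]
r8 m[sprk→φ0] = [48, 64]
r8 m[sprk→φ1] = [30240, 36288]
r8 m[wet→φ3] = [1, 1]
r8 m[sun→φ2] = [42, 42]
r8 m[sun→φ3] = [331776, 258048]
r8 m[sun→φ6] = [387072, 301056]
r8 m[slip→φ0] = [14112, 6048]
r8 m[slip→φ2] = [6144, 6144]
r8 m[slip→φ4] = [37632, 145152]
r8 m[rain→φ4] = [8, 3]
r8 m[rain→φ7] = [290304, 290304]
r8 m[ice→φ1] = [8, 1]
r8 m[ice→φ5] = [290304, 326592]
r9 m[φ0→sprk] = [30240, 36288]
r9 m[φ0→slip] = [128, 384]
r9 m[φ1→sprk] = [48, 64]
r9 m[φ1→ice] = [290304, 326592]
r9 m[φ2→sun] = [55296, 43008]
r9 m[φ2→slip] = [294, 378]
r9 m[φ3→wet] = [2322432, 1658880]
r9 m[φ3→sun] = [7, 7]
r9 m[φ4→slip] = [48, 16]
r9 m[φ4→rain] = [290304, 290304]
r9 m[φ5→ice] = [8, 1]
r9 m[φ6→sun] = [6, 6]
r9 m[φ7→rain] = [8, 3]
r9 m[sprk→φ0] = [48, 64]
r9 m[sprk→φ1] = [30240, 36288]
r9 m[wet→φ3] = [1, 1]
r9 m[sun→φ2] = [42, 42]
r9 m[sun→φ3] = [331776, 258048]
r9 m[sun→φ6] = [387072, 301056]
r9 m[slip→φ0] = [14112, 6048]
r9 m[slip→φ2] = [6144, 6144]
r9 m[slip→φ4] = [37632, 145152]
r9 m[rain→φ4] = [8, 3]
r9 m[rain→φ7] = [290304, 290304]
r9 m[ice→φ1] = [8, 1]
r9 m[ice→φ5] = [290304, 326592]
r10 m[φ0→sprk] = [30240, 36288]
r10 m[φ0→slip] = [128, 384]
r10 m[φ1→sprk] = [48, 64]
r10 m[φ1→ice] = [290304, 326592]
r10 m[φ2→sun] = [55296, 43008]
r10 m[φ2→slip] = [294, 378]
r10 m[φ3→wet] = [2322432, 1658880]
r10 m[φ3→sun] = [7, 7]
r10 m[φ4→slip] = [48, 16]
r10 m[φ4→rain] = [290304, 290304]
r10 m[φ5→ice] = [8, 1]
r10 m[φ6→sun] = [6, 6]
r10 m[φ7→rain] = [8, 3]
r10 m[sprk→φ0] = [48, 64]
r10 m[sprk→φ1] = [30240, 36288]
r10 m[wet→φ3] = [1, 1]
r10 m[sun→φ2] = [42, 42]
r10 m[sun→φ3] = [331776, 258048]
r10 m[sun→φ6] = [387072, 301056]
r10 m[slip→φ0] = [14112, 6048]
r10 m[slip→φ2] = [6144, 6144]
r10 m[slip→φ4] = [37632, 145152]
r10 m[rain→φ4] = [8, 3]
r10 m[rain→φ7] = [290304, 290304]
r10 m[ice→φ1] = [8, 1]
r10 m[ice→φ5] = [290304, 326592]
fixed point reached at round 10
b[ice] = ⊗ incoming = [2322432, 326592]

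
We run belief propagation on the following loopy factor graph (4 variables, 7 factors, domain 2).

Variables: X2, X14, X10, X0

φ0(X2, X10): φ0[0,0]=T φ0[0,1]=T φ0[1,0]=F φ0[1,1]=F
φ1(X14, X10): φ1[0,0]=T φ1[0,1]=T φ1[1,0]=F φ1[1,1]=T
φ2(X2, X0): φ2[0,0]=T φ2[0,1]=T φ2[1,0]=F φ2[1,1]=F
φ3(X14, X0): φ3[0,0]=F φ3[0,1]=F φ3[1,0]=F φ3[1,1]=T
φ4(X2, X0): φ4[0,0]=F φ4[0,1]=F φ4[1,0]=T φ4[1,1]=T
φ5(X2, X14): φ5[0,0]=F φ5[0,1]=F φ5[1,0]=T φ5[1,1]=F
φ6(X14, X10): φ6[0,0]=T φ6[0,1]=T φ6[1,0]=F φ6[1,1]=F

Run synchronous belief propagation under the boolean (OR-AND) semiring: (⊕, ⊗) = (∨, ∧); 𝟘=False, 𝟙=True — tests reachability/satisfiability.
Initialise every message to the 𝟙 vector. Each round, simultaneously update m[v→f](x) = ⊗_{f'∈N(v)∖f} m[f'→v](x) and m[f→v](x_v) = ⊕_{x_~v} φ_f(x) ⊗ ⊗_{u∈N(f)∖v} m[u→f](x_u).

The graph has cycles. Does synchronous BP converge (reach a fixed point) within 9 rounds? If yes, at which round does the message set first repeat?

CONVERGED at round 6

init: all messages = 𝟙 over 2 values
r1 m[φ0→X2] = [T, F]
r1 m[φ0→X10] = [T, T]
r1 m[φ1→X14] = [T, T]
r1 m[φ1→X10] = [T, T]
r1 m[φ2→X2] = [T, F]
r1 m[φ2→X0] = [T, T]
r1 m[φ3→X14] = [F, T]
r1 m[φ3→X0] = [F, T]
r1 m[φ4→X2] = [F, T]
r1 m[φ4→X0] = [T, T]
r1 m[φ5→X2] = [F, T]
r1 m[φ5→X14] = [T, F]
r1 m[φ6→X14] = [T, F]
r1 m[φ6→X10] = [T, T]
r1 m[X2→φ0] = [T, T]
r1 m[X2→φ2] = [T, T]
r1 m[X2→φ4] = [T, T]
r1 m[X2→φ5] = [T, T]
r1 m[X14→φ1] = [T, T]
r1 m[X14→φ3] = [T, T]
r1 m[X14→φ5] = [T, T]
r1 m[X14→φ6] = [T, T]
r1 m[X10→φ0] = [T, T]
r1 m[X10→φ1] = [T, T]
r1 m[X10→φ6] = [T, T]
r1 m[X0→φ2] = [T, T]
r1 m[X0→φ3] = [T, T]
r1 m[X0→φ4] = [T, T]
r2 m[φ0→X2] = [T, F]
r2 m[φ0→X10] = [T, T]
r2 m[φ1→X14] = [T, T]
r2 m[φ1→X10] = [T, T]
r2 m[φ2→X2] = [T, F]
r2 m[φ2→X0] = [T, T]
r2 m[φ3→X14] = [F, T]
r2 m[φ3→X0] = [F, T]
r2 m[φ4→X2] = [F, T]
r2 m[φ4→X0] = [T, T]
r2 m[φ5→X2] = [F, T]
r2 m[φ5→X14] = [T, F]
r2 m[φ6→X14] = [T, F]
r2 m[φ6→X10] = [T, T]
r2 m[X2→φ0] = [F, F]
r2 m[X2→φ2] = [F, F]
r2 m[X2→φ4] = [F, F]
r2 m[X2→φ5] = [F, F]
r2 m[X14→φ1] = [F, F]
r2 m[X14→φ3] = [T, F]
r2 m[X14→φ5] = [F, F]
r2 m[X14→φ6] = [F, F]
r2 m[X10→φ0] = [T, T]
r2 m[X10→φ1] = [T, T]
r2 m[X10→φ6] = [T, T]
r2 m[X0→φ2] = [F, T]
r2 m[X0→φ3] = [T, T]
r2 m[X0→φ4] = [F, T]
r3 m[φ0→X2] = [T, F]
r3 m[φ0→X10] = [F, F]
r3 m[φ1→X14] = [T, T]
r3 m[φ1→X10] = [F, F]
r3 m[φ2→X2] = [T, F]
r3 m[φ2→X0] = [F, F]
r3 m[φ3→X14] = [F, T]
r3 m[φ3→X0] = [F, F]
r3 m[φ4→X2] = [F, T]
r3 m[φ4→X0] = [F, F]
r3 m[φ5→X2] = [F, F]
r3 m[φ5→X14] = [F, F]
r3 m[φ6→X14] = [T, F]
r3 m[φ6→X10] = [F, F]
r3 m[X2→φ0] = [F, F]
r3 m[X2→φ2] = [F, F]
r3 m[X2→φ4] = [F, F]
r3 m[X2→φ5] = [F, F]
r3 m[X14→φ1] = [F, F]
r3 m[X14→φ3] = [T, F]
r3 m[X14→φ5] = [F, F]
r3 m[X14→φ6] = [F, F]
r3 m[X10→φ0] = [T, T]
r3 m[X10→φ1] = [T, T]
r3 m[X10→φ6] = [T, T]
r3 m[X0→φ2] = [F, T]
r3 m[X0→φ3] = [T, T]
r3 m[X0→φ4] = [F, T]
r4 m[φ0→X2] = [T, F]
r4 m[φ0→X10] = [F, F]
r4 m[φ1→X14] = [T, T]
r4 m[φ1→X10] = [F, F]
r4 m[φ2→X2] = [T, F]
r4 m[φ2→X0] = [F, F]
r4 m[φ3→X14] = [F, T]
r4 m[φ3→X0] = [F, F]
r4 m[φ4→X2] = [F, T]
r4 m[φ4→X0] = [F, F]
r4 m[φ5→X2] = [F, F]
r4 m[φ5→X14] = [F, F]
r4 m[φ6→X14] = [T, F]
r4 m[φ6→X10] = [F, F]
r4 m[X2→φ0] = [F, F]
r4 m[X2→φ2] = [F, F]
r4 m[X2→φ4] = [F, F]
r4 m[X2→φ5] = [F, F]
r4 m[X14→φ1] = [F, F]
r4 m[X14→φ3] = [F, F]
r4 m[X14→φ5] = [F, F]
r4 m[X14→φ6] = [F, F]
r4 m[X10→φ0] = [F, F]
r4 m[X10→φ1] = [F, F]
r4 m[X10→φ6] = [F, F]
r4 m[X0→φ2] = [F, F]
r4 m[X0→φ3] = [F, F]
r4 m[X0→φ4] = [F, F]
r5 m[φ0→X2] = [F, F]
r5 m[φ0→X10] = [F, F]
r5 m[φ1→X14] = [F, F]
r5 m[φ1→X10] = [F, F]
r5 m[φ2→X2] = [F, F]
r5 m[φ2→X0] = [F, F]
r5 m[φ3→X14] = [F, F]
r5 m[φ3→X0] = [F, F]
r5 m[φ4→X2] = [F, F]
r5 m[φ4→X0] = [F, F]
r5 m[φ5→X2] = [F, F]
r5 m[φ5→X14] = [F, F]
r5 m[φ6→X14] = [F, F]
r5 m[φ6→X10] = [F, F]
r5 m[X2→φ0] = [F, F]
r5 m[X2→φ2] = [F, F]
r5 m[X2→φ4] = [F, F]
r5 m[X2→φ5] = [F, F]
r5 m[X14→φ1] = [F, F]
r5 m[X14→φ3] = [F, F]
r5 m[X14→φ5] = [F, F]
r5 m[X14→φ6] = [F, F]
r5 m[X10→φ0] = [F, F]
r5 m[X10→φ1] = [F, F]
r5 m[X10→φ6] = [F, F]
r5 m[X0→φ2] = [F, F]
r5 m[X0→φ3] = [F, F]
r5 m[X0→φ4] = [F, F]
r6 m[φ0→X2] = [F, F]
r6 m[φ0→X10] = [F, F]
r6 m[φ1→X14] = [F, F]
r6 m[φ1→X10] = [F, F]
r6 m[φ2→X2] = [F, F]
r6 m[φ2→X0] = [F, F]
r6 m[φ3→X14] = [F, F]
r6 m[φ3→X0] = [F, F]
r6 m[φ4→X2] = [F, F]
r6 m[φ4→X0] = [F, F]
r6 m[φ5→X2] = [F, F]
r6 m[φ5→X14] = [F, F]
r6 m[φ6→X14] = [F, F]
r6 m[φ6→X10] = [F, F]
r6 m[X2→φ0] = [F, F]
r6 m[X2→φ2] = [F, F]
r6 m[X2→φ4] = [F, F]
r6 m[X2→φ5] = [F, F]
r6 m[X14→φ1] = [F, F]
r6 m[X14→φ3] = [F, F]
r6 m[X14→φ5] = [F, F]
r6 m[X14→φ6] = [F, F]
r6 m[X10→φ0] = [F, F]
r6 m[X10→φ1] = [F, F]
r6 m[X10→φ6] = [F, F]
r6 m[X0→φ2] = [F, F]
r6 m[X0→φ3] = [F, F]
r6 m[X0→φ4] = [F, F]
fixed point reached at round 6
messages reach a fixed point at round 6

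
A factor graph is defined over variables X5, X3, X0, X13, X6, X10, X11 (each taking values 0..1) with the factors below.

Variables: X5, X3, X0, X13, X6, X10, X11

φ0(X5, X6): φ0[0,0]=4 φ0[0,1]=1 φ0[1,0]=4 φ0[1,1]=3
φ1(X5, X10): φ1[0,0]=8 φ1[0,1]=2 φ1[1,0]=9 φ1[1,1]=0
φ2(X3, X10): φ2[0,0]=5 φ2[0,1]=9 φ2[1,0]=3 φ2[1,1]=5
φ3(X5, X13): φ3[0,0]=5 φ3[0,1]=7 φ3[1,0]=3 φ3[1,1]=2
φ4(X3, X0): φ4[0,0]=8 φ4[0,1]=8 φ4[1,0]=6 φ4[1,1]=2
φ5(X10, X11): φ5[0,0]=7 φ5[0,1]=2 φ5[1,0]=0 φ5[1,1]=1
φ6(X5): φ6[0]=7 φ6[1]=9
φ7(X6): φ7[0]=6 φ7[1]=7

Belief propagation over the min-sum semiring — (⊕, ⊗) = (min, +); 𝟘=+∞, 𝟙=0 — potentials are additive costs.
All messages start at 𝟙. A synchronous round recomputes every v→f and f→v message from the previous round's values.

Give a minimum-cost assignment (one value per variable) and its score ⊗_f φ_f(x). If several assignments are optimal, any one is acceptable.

init: all messages = 𝟙 over 2 values
r1 m[φ0→X5] = [1, 3]
r1 m[φ0→X6] = [4, 1]
r1 m[φ1→X5] = [2, 0]
r1 m[φ1→X10] = [8, 0]
r1 m[φ2→X3] = [5, 3]
r1 m[φ2→X10] = [3, 5]
r1 m[φ3→X5] = [5, 2]
r1 m[φ3→X13] = [3, 2]
r1 m[φ4→X3] = [8, 2]
r1 m[φ4→X0] = [6, 2]
r1 m[φ5→X10] = [2, 0]
r1 m[φ5→X11] = [0, 1]
r1 m[φ6→X5] = [7, 9]
r1 m[φ7→X6] = [6, 7]
r1 m[X5→φ0] = [0, 0]
r1 m[X5→φ1] = [0, 0]
r1 m[X5→φ3] = [0, 0]
r1 m[X5→φ6] = [0, 0]
r1 m[X3→φ2] = [0, 0]
r1 m[X3→φ4] = [0, 0]
r1 m[X0→φ4] = [0, 0]
r1 m[X13→φ3] = [0, 0]
r1 m[X6→φ0] = [0, 0]
r1 m[X6→φ7] = [0, 0]
r1 m[X10→φ1] = [0, 0]
r1 m[X10→φ2] = [0, 0]
r1 m[X10→φ5] = [0, 0]
r1 m[X11→φ5] = [0, 0]
r2 m[φ0→X5] = [1, 3]
r2 m[φ0→X6] = [4, 1]
r2 m[φ1→X5] = [2, 0]
r2 m[φ1→X10] = [8, 0]
r2 m[φ2→X3] = [5, 3]
r2 m[φ2→X10] = [3, 5]
r2 m[φ3→X5] = [5, 2]
r2 m[φ3→X13] = [3, 2]
r2 m[φ4→X3] = [8, 2]
r2 m[φ4→X0] = [6, 2]
r2 m[φ5→X10] = [2, 0]
r2 m[φ5→X11] = [0, 1]
r2 m[φ6→X5] = [7, 9]
r2 m[φ7→X6] = [6, 7]
r2 m[X5→φ0] = [14, 11]
r2 m[X5→φ1] = [13, 14]
r2 m[X5→φ3] = [10, 12]
r2 m[X5→φ6] = [8, 5]
r2 m[X3→φ2] = [8, 2]
r2 m[X3→φ4] = [5, 3]
r2 m[X0→φ4] = [0, 0]
r2 m[X13→φ3] = [0, 0]
r2 m[X6→φ0] = [6, 7]
r2 m[X6→φ7] = [4, 1]
r2 m[X10→φ1] = [5, 5]
r2 m[X10→φ2] = [10, 0]
r2 m[X10→φ5] = [11, 5]
r2 m[X11→φ5] = [0, 0]
r3 m[φ0→X5] = [8, 10]
r3 m[φ0→X6] = [15, 14]
r3 m[φ1→X5] = [7, 5]
r3 m[φ1→X10] = [21, 14]
r3 m[φ2→X3] = [9, 5]
r3 m[φ2→X10] = [5, 7]
r3 m[φ3→X5] = [5, 2]
r3 m[φ3→X13] = [15, 14]
r3 m[φ4→X3] = [8, 2]
r3 m[φ4→X0] = [9, 5]
r3 m[φ5→X10] = [2, 0]
r3 m[φ5→X11] = [5, 6]
r3 m[φ6→X5] = [7, 9]
r3 m[φ7→X6] = [6, 7]
r3 m[X5→φ0] = [14, 11]
r3 m[X5→φ1] = [13, 14]
r3 m[X5→φ3] = [10, 12]
r3 m[X5→φ6] = [8, 5]
r3 m[X3→φ2] = [8, 2]
r3 m[X3→φ4] = [5, 3]
r3 m[X0→φ4] = [0, 0]
r3 m[X13→φ3] = [0, 0]
r3 m[X6→φ0] = [6, 7]
r3 m[X6→φ7] = [4, 1]
r3 m[X10→φ1] = [5, 5]
r3 m[X10→φ2] = [10, 0]
r3 m[X10→φ5] = [11, 5]
r3 m[X11→φ5] = [0, 0]
r4 m[φ0→X5] = [8, 10]
r4 m[φ0→X6] = [15, 14]
r4 m[φ1→X5] = [7, 5]
r4 m[φ1→X10] = [21, 14]
r4 m[φ2→X3] = [9, 5]
r4 m[φ2→X10] = [5, 7]
r4 m[φ3→X5] = [5, 2]
r4 m[φ3→X13] = [15, 14]
r4 m[φ4→X3] = [8, 2]
r4 m[φ4→X0] = [9, 5]
r4 m[φ5→X10] = [2, 0]
r4 m[φ5→X11] = [5, 6]
r4 m[φ6→X5] = [7, 9]
r4 m[φ7→X6] = [6, 7]
r4 m[X5→φ0] = [19, 16]
r4 m[X5→φ1] = [20, 21]
r4 m[X5→φ3] = [22, 24]
r4 m[X5→φ6] = [20, 17]
r4 m[X3→φ2] = [8, 2]
r4 m[X3→φ4] = [9, 5]
r4 m[X0→φ4] = [0, 0]
r4 m[X13→φ3] = [0, 0]
r4 m[X6→φ0] = [6, 7]
r4 m[X6→φ7] = [15, 14]
r4 m[X10→φ1] = [7, 7]
r4 m[X10→φ2] = [23, 14]
r4 m[X10→φ5] = [26, 21]
r4 m[X11→φ5] = [0, 0]
r5 m[φ0→X5] = [8, 10]
r5 m[φ0→X6] = [20, 19]
r5 m[φ1→X5] = [9, 7]
r5 m[φ1→X10] = [28, 21]
r5 m[φ2→X3] = [23, 19]
r5 m[φ2→X10] = [5, 7]
r5 m[φ3→X5] = [5, 2]
r5 m[φ3→X13] = [27, 26]
r5 m[φ4→X3] = [8, 2]
r5 m[φ4→X0] = [11, 7]
r5 m[φ5→X10] = [2, 0]
r5 m[φ5→X11] = [21, 22]
r5 m[φ6→X5] = [7, 9]
r5 m[φ7→X6] = [6, 7]
r5 m[X5→φ0] = [19, 16]
r5 m[X5→φ1] = [20, 21]
r5 m[X5→φ3] = [22, 24]
r5 m[X5→φ6] = [20, 17]
r5 m[X3→φ2] = [8, 2]
r5 m[X3→φ4] = [9, 5]
r5 m[X0→φ4] = [0, 0]
r5 m[X13→φ3] = [0, 0]
r5 m[X6→φ0] = [6, 7]
r5 m[X6→φ7] = [15, 14]
r5 m[X10→φ1] = [7, 7]
r5 m[X10→φ2] = [23, 14]
r5 m[X10→φ5] = [26, 21]
r5 m[X11→φ5] = [0, 0]
r6 m[φ0→X5] = [8, 10]
r6 m[φ0→X6] = [20, 19]
r6 m[φ1→X5] = [9, 7]
r6 m[φ1→X10] = [28, 21]
r6 m[φ2→X3] = [23, 19]
r6 m[φ2→X10] = [5, 7]
r6 m[φ3→X5] = [5, 2]
r6 m[φ3→X13] = [27, 26]
r6 m[φ4→X3] = [8, 2]
r6 m[φ4→X0] = [11, 7]
r6 m[φ5→X10] = [2, 0]
r6 m[φ5→X11] = [21, 22]
r6 m[φ6→X5] = [7, 9]
r6 m[φ7→X6] = [6, 7]
r6 m[X5→φ0] = [21, 18]
r6 m[X5→φ1] = [20, 21]
r6 m[X5→φ3] = [24, 26]
r6 m[X5→φ6] = [22, 19]
r6 m[X3→φ2] = [8, 2]
r6 m[X3→φ4] = [23, 19]
r6 m[X0→φ4] = [0, 0]
r6 m[X13→φ3] = [0, 0]
r6 m[X6→φ0] = [6, 7]
r6 m[X6→φ7] = [20, 19]
r6 m[X10→φ1] = [7, 7]
r6 m[X10→φ2] = [30, 21]
r6 m[X10→φ5] = [33, 28]
r6 m[X11→φ5] = [0, 0]
r7 m[φ0→X5] = [8, 10]
r7 m[φ0→X6] = [22, 21]
r7 m[φ1→X5] = [9, 7]
r7 m[φ1→X10] = [28, 21]
r7 m[φ2→X3] = [30, 26]
r7 m[φ2→X10] = [5, 7]
r7 m[φ3→X5] = [5, 2]
r7 m[φ3→X13] = [29, 28]
r7 m[φ4→X3] = [8, 2]
r7 m[φ4→X0] = [25, 21]
r7 m[φ5→X10] = [2, 0]
r7 m[φ5→X11] = [28, 29]
r7 m[φ6→X5] = [7, 9]
r7 m[φ7→X6] = [6, 7]
r7 m[X5→φ0] = [21, 18]
r7 m[X5→φ1] = [20, 21]
r7 m[X5→φ3] = [24, 26]
r7 m[X5→φ6] = [22, 19]
r7 m[X3→φ2] = [8, 2]
r7 m[X3→φ4] = [23, 19]
r7 m[X0→φ4] = [0, 0]
r7 m[X13→φ3] = [0, 0]
r7 m[X6→φ0] = [6, 7]
r7 m[X6→φ7] = [20, 19]
r7 m[X10→φ1] = [7, 7]
r7 m[X10→φ2] = [30, 21]
r7 m[X10→φ5] = [33, 28]
r7 m[X11→φ5] = [0, 0]
r8 m[φ0→X5] = [8, 10]
r8 m[φ0→X6] = [22, 21]
r8 m[φ1→X5] = [9, 7]
r8 m[φ1→X10] = [28, 21]
r8 m[φ2→X3] = [30, 26]
r8 m[φ2→X10] = [5, 7]
r8 m[φ3→X5] = [5, 2]
r8 m[φ3→X13] = [29, 28]
r8 m[φ4→X3] = [8, 2]
r8 m[φ4→X0] = [25, 21]
r8 m[φ5→X10] = [2, 0]
r8 m[φ5→X11] = [28, 29]
r8 m[φ6→X5] = [7, 9]
r8 m[φ7→X6] = [6, 7]
r8 m[X5→φ0] = [21, 18]
r8 m[X5→φ1] = [20, 21]
r8 m[X5→φ3] = [24, 26]
r8 m[X5→φ6] = [22, 19]
r8 m[X3→φ2] = [8, 2]
r8 m[X3→φ4] = [30, 26]
r8 m[X0→φ4] = [0, 0]
r8 m[X13→φ3] = [0, 0]
r8 m[X6→φ0] = [6, 7]
r8 m[X6→φ7] = [22, 21]
r8 m[X10→φ1] = [7, 7]
r8 m[X10→φ2] = [30, 21]
r8 m[X10→φ5] = [33, 28]
r8 m[X11→φ5] = [0, 0]
r9 m[φ0→X5] = [8, 10]
r9 m[φ0→X6] = [22, 21]
r9 m[φ1→X5] = [9, 7]
r9 m[φ1→X10] = [28, 21]
r9 m[φ2→X3] = [30, 26]
r9 m[φ2→X10] = [5, 7]
r9 m[φ3→X5] = [5, 2]
r9 m[φ3→X13] = [29, 28]
r9 m[φ4→X3] = [8, 2]
r9 m[φ4→X0] = [32, 28]
r9 m[φ5→X10] = [2, 0]
r9 m[φ5→X11] = [28, 29]
r9 m[φ6→X5] = [7, 9]
r9 m[φ7→X6] = [6, 7]
r9 m[X5→φ0] = [21, 18]
r9 m[X5→φ1] = [20, 21]
r9 m[X5→φ3] = [24, 26]
r9 m[X5→φ6] = [22, 19]
r9 m[X3→φ2] = [8, 2]
r9 m[X3→φ4] = [30, 26]
r9 m[X0→φ4] = [0, 0]
r9 m[X13→φ3] = [0, 0]
r9 m[X6→φ0] = [6, 7]
r9 m[X6→φ7] = [22, 21]
r9 m[X10→φ1] = [7, 7]
r9 m[X10→φ2] = [30, 21]
r9 m[X10→φ5] = [33, 28]
r9 m[X11→φ5] = [0, 0]
r10 m[φ0→X5] = [8, 10]
r10 m[φ0→X6] = [22, 21]
r10 m[φ1→X5] = [9, 7]
r10 m[φ1→X10] = [28, 21]
r10 m[φ2→X3] = [30, 26]
r10 m[φ2→X10] = [5, 7]
r10 m[φ3→X5] = [5, 2]
r10 m[φ3→X13] = [29, 28]
r10 m[φ4→X3] = [8, 2]
r10 m[φ4→X0] = [32, 28]
r10 m[φ5→X10] = [2, 0]
r10 m[φ5→X11] = [28, 29]
r10 m[φ6→X5] = [7, 9]
r10 m[φ7→X6] = [6, 7]
r10 m[X5→φ0] = [21, 18]
r10 m[X5→φ1] = [20, 21]
r10 m[X5→φ3] = [24, 26]
r10 m[X5→φ6] = [22, 19]
r10 m[X3→φ2] = [8, 2]
r10 m[X3→φ4] = [30, 26]
r10 m[X0→φ4] = [0, 0]
r10 m[X13→φ3] = [0, 0]
r10 m[X6→φ0] = [6, 7]
r10 m[X6→φ7] = [22, 21]
r10 m[X10→φ1] = [7, 7]
r10 m[X10→φ2] = [30, 21]
r10 m[X10→φ5] = [33, 28]
r10 m[X11→φ5] = [0, 0]
fixed point reached at round 10
traceback from X5: (X5=1, X3=1, X0=1, X13=1, X6=0, X10=1, X11=0), score=28

assignment: (X5=1, X3=1, X0=1, X13=1, X6=0, X10=1, X11=0); score = 28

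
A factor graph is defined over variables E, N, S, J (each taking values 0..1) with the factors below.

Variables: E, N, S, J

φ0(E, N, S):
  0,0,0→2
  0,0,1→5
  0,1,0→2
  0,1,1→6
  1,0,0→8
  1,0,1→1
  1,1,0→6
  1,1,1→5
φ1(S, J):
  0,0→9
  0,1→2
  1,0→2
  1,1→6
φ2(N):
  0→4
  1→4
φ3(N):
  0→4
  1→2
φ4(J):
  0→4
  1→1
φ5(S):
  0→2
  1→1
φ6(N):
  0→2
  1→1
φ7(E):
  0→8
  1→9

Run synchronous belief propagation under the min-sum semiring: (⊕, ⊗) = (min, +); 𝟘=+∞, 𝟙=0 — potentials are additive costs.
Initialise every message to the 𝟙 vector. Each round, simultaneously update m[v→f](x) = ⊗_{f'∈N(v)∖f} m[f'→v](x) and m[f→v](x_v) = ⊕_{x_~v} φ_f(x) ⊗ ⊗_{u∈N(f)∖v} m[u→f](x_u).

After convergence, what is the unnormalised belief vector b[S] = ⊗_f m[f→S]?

init: all messages = 𝟙 over 2 values
r1 m[φ0→E] = [2, 1]
r1 m[φ0→N] = [1, 2]
r1 m[φ0→S] = [2, 1]
r1 m[φ1→S] = [2, 2]
r1 m[φ1→J] = [2, 2]
r1 m[φ2→N] = [4, 4]
r1 m[φ3→N] = [4, 2]
r1 m[φ4→J] = [4, 1]
r1 m[φ5→S] = [2, 1]
r1 m[φ6→N] = [2, 1]
r1 m[φ7→E] = [8, 9]
r1 m[E→φ0] = [0, 0]
r1 m[E→φ7] = [0, 0]
r1 m[N→φ0] = [0, 0]
r1 m[N→φ2] = [0, 0]
r1 m[N→φ3] = [0, 0]
r1 m[N→φ6] = [0, 0]
r1 m[S→φ0] = [0, 0]
r1 m[S→φ1] = [0, 0]
r1 m[S→φ5] = [0, 0]
r1 m[J→φ1] = [0, 0]
r1 m[J→φ4] = [0, 0]
r2 m[φ0→E] = [2, 1]
r2 m[φ0→N] = [1, 2]
r2 m[φ0→S] = [2, 1]
r2 m[φ1→S] = [2, 2]
r2 m[φ1→J] = [2, 2]
r2 m[φ2→N] = [4, 4]
r2 m[φ3→N] = [4, 2]
r2 m[φ4→J] = [4, 1]
r2 m[φ5→S] = [2, 1]
r2 m[φ6→N] = [2, 1]
r2 m[φ7→E] = [8, 9]
r2 m[E→φ0] = [8, 9]
r2 m[E→φ7] = [2, 1]
r2 m[N→φ0] = [10, 7]
r2 m[N→φ2] = [7, 5]
r2 m[N→φ3] = [7, 7]
r2 m[N→φ6] = [9, 8]
r2 m[S→φ0] = [4, 3]
r2 m[S→φ1] = [4, 2]
r2 m[S→φ5] = [4, 3]
r2 m[J→φ1] = [4, 1]
r2 m[J→φ4] = [2, 2]
r3 m[φ0→E] = [13, 14]
r3 m[φ0→N] = [13, 14]
r3 m[φ0→S] = [17, 20]
r3 m[φ1→S] = [3, 6]
r3 m[φ1→J] = [4, 6]
r3 m[φ2→N] = [4, 4]
r3 m[φ3→N] = [4, 2]
r3 m[φ4→J] = [4, 1]
r3 m[φ5→S] = [2, 1]
r3 m[φ6→N] = [2, 1]
r3 m[φ7→E] = [8, 9]
r3 m[E→φ0] = [8, 9]
r3 m[E→φ7] = [2, 1]
r3 m[N→φ0] = [10, 7]
r3 m[N→φ2] = [7, 5]
r3 m[N→φ3] = [7, 7]
r3 m[N→φ6] = [9, 8]
r3 m[S→φ0] = [4, 3]
r3 m[S→φ1] = [4, 2]
r3 m[S→φ5] = [4, 3]
r3 m[J→φ1] = [4, 1]
r3 m[J→φ4] = [2, 2]
r4 m[φ0→E] = [13, 14]
r4 m[φ0→N] = [13, 14]
r4 m[φ0→S] = [17, 20]
r4 m[φ1→S] = [3, 6]
r4 m[φ1→J] = [4, 6]
r4 m[φ2→N] = [4, 4]
r4 m[φ3→N] = [4, 2]
r4 m[φ4→J] = [4, 1]
r4 m[φ5→S] = [2, 1]
r4 m[φ6→N] = [2, 1]
r4 m[φ7→E] = [8, 9]
r4 m[E→φ0] = [8, 9]
r4 m[E→φ7] = [13, 14]
r4 m[N→φ0] = [10, 7]
r4 m[N→φ2] = [19, 17]
r4 m[N→φ3] = [19, 19]
r4 m[N→φ6] = [21, 20]
r4 m[S→φ0] = [5, 7]
r4 m[S→φ1] = [19, 21]
r4 m[S→φ5] = [20, 26]
r4 m[J→φ1] = [4, 1]
r4 m[J→φ4] = [4, 6]
r5 m[φ0→E] = [14, 18]
r5 m[φ0→N] = [15, 15]
r5 m[φ0→S] = [17, 20]
r5 m[φ1→S] = [3, 6]
r5 m[φ1→J] = [23, 21]
r5 m[φ2→N] = [4, 4]
r5 m[φ3→N] = [4, 2]
r5 m[φ4→J] = [4, 1]
r5 m[φ5→S] = [2, 1]
r5 m[φ6→N] = [2, 1]
r5 m[φ7→E] = [8, 9]
r5 m[E→φ0] = [8, 9]
r5 m[E→φ7] = [13, 14]
r5 m[N→φ0] = [10, 7]
r5 m[N→φ2] = [19, 17]
r5 m[N→φ3] = [19, 19]
r5 m[N→φ6] = [21, 20]
r5 m[S→φ0] = [5, 7]
r5 m[S→φ1] = [19, 21]
r5 m[S→φ5] = [20, 26]
r5 m[J→φ1] = [4, 1]
r5 m[J→φ4] = [4, 6]
r6 m[φ0→E] = [14, 18]
r6 m[φ0→N] = [15, 15]
r6 m[φ0→S] = [17, 20]
r6 m[φ1→S] = [3, 6]
r6 m[φ1→J] = [23, 21]
r6 m[φ2→N] = [4, 4]
r6 m[φ3→N] = [4, 2]
r6 m[φ4→J] = [4, 1]
r6 m[φ5→S] = [2, 1]
r6 m[φ6→N] = [2, 1]
r6 m[φ7→E] = [8, 9]
r6 m[E→φ0] = [8, 9]
r6 m[E→φ7] = [14, 18]
r6 m[N→φ0] = [10, 7]
r6 m[N→φ2] = [21, 18]
r6 m[N→φ3] = [21, 20]
r6 m[N→φ6] = [23, 21]
r6 m[S→φ0] = [5, 7]
r6 m[S→φ1] = [19, 21]
r6 m[S→φ5] = [20, 26]
r6 m[J→φ1] = [4, 1]
r6 m[J→φ4] = [23, 21]
r7 m[φ0→E] = [14, 18]
r7 m[φ0→N] = [15, 15]
r7 m[φ0→S] = [17, 20]
r7 m[φ1→S] = [3, 6]
r7 m[φ1→J] = [23, 21]
r7 m[φ2→N] = [4, 4]
r7 m[φ3→N] = [4, 2]
r7 m[φ4→J] = [4, 1]
r7 m[φ5→S] = [2, 1]
r7 m[φ6→N] = [2, 1]
r7 m[φ7→E] = [8, 9]
r7 m[E→φ0] = [8, 9]
r7 m[E→φ7] = [14, 18]
r7 m[N→φ0] = [10, 7]
r7 m[N→φ2] = [21, 18]
r7 m[N→φ3] = [21, 20]
r7 m[N→φ6] = [23, 21]
r7 m[S→φ0] = [5, 7]
r7 m[S→φ1] = [19, 21]
r7 m[S→φ5] = [20, 26]
r7 m[J→φ1] = [4, 1]
r7 m[J→φ4] = [23, 21]
fixed point reached at round 7
b[S] = ⊗ incoming = [22, 27]

b[S] = [22, 27]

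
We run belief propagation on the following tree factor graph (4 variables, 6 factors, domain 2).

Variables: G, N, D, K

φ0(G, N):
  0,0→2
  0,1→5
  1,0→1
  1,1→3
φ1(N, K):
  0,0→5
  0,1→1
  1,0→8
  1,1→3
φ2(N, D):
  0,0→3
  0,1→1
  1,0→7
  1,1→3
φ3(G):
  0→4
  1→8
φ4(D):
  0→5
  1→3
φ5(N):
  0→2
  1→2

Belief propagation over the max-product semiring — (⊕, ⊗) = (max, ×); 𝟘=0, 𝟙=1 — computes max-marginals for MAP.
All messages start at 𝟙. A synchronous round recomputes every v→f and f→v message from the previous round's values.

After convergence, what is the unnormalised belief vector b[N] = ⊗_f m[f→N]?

init: all messages = 𝟙 over 2 values
r1 m[φ0→G] = [5, 3]
r1 m[φ0→N] = [2, 5]
r1 m[φ1→N] = [5, 8]
r1 m[φ1→K] = [8, 3]
r1 m[φ2→N] = [3, 7]
r1 m[φ2→D] = [7, 3]
r1 m[φ3→G] = [4, 8]
r1 m[φ4→D] = [5, 3]
r1 m[φ5→N] = [2, 2]
r1 m[G→φ0] = [1, 1]
r1 m[G→φ3] = [1, 1]
r1 m[N→φ0] = [1, 1]
r1 m[N→φ1] = [1, 1]
r1 m[N→φ2] = [1, 1]
r1 m[N→φ5] = [1, 1]
r1 m[D→φ2] = [1, 1]
r1 m[D→φ4] = [1, 1]
r1 m[K→φ1] = [1, 1]
r2 m[φ0→G] = [5, 3]
r2 m[φ0→N] = [2, 5]
r2 m[φ1→N] = [5, 8]
r2 m[φ1→K] = [8, 3]
r2 m[φ2→N] = [3, 7]
r2 m[φ2→D] = [7, 3]
r2 m[φ3→G] = [4, 8]
r2 m[φ4→D] = [5, 3]
r2 m[φ5→N] = [2, 2]
r2 m[G→φ0] = [4, 8]
r2 m[G→φ3] = [5, 3]
r2 m[N→φ0] = [30, 112]
r2 m[N→φ1] = [12, 70]
r2 m[N→φ2] = [20, 80]
r2 m[N→φ5] = [30, 280]
r2 m[D→φ2] = [5, 3]
r2 m[D→φ4] = [7, 3]
r2 m[K→φ1] = [1, 1]
r3 m[φ0→G] = [560, 336]
r3 m[φ0→N] = [8, 24]
r3 m[φ1→N] = [5, 8]
r3 m[φ1→K] = [560, 210]
r3 m[φ2→N] = [15, 35]
r3 m[φ2→D] = [560, 240]
r3 m[φ3→G] = [4, 8]
r3 m[φ4→D] = [5, 3]
r3 m[φ5→N] = [2, 2]
r3 m[G→φ0] = [4, 8]
r3 m[G→φ3] = [5, 3]
r3 m[N→φ0] = [30, 112]
r3 m[N→φ1] = [12, 70]
r3 m[N→φ2] = [20, 80]
r3 m[N→φ5] = [30, 280]
r3 m[D→φ2] = [5, 3]
r3 m[D→φ4] = [7, 3]
r3 m[K→φ1] = [1, 1]
r4 m[φ0→G] = [560, 336]
r4 m[φ0→N] = [8, 24]
r4 m[φ1→N] = [5, 8]
r4 m[φ1→K] = [560, 210]
r4 m[φ2→N] = [15, 35]
r4 m[φ2→D] = [560, 240]
r4 m[φ3→G] = [4, 8]
r4 m[φ4→D] = [5, 3]
r4 m[φ5→N] = [2, 2]
r4 m[G→φ0] = [4, 8]
r4 m[G→φ3] = [560, 336]
r4 m[N→φ0] = [150, 560]
r4 m[N→φ1] = [240, 1680]
r4 m[N→φ2] = [80, 384]
r4 m[N→φ5] = [600, 6720]
r4 m[D→φ2] = [5, 3]
r4 m[D→φ4] = [560, 240]
r4 m[K→φ1] = [1, 1]
r5 m[φ0→G] = [2800, 1680]
r5 m[φ0→N] = [8, 24]
r5 m[φ1→N] = [5, 8]
r5 m[φ1→K] = [13440, 5040]
r5 m[φ2→N] = [15, 35]
r5 m[φ2→D] = [2688, 1152]
r5 m[φ3→G] = [4, 8]
r5 m[φ4→D] = [5, 3]
r5 m[φ5→N] = [2, 2]
r5 m[G→φ0] = [4, 8]
r5 m[G→φ3] = [560, 336]
r5 m[N→φ0] = [150, 560]
r5 m[N→φ1] = [240, 1680]
r5 m[N→φ2] = [80, 384]
r5 m[N→φ5] = [600, 6720]
r5 m[D→φ2] = [5, 3]
r5 m[D→φ4] = [560, 240]
r5 m[K→φ1] = [1, 1]
r6 m[φ0→G] = [2800, 1680]
r6 m[φ0→N] = [8, 24]
r6 m[φ1→N] = [5, 8]
r6 m[φ1→K] = [13440, 5040]
r6 m[φ2→N] = [15, 35]
r6 m[φ2→D] = [2688, 1152]
r6 m[φ3→G] = [4, 8]
r6 m[φ4→D] = [5, 3]
r6 m[φ5→N] = [2, 2]
r6 m[G→φ0] = [4, 8]
r6 m[G→φ3] = [2800, 1680]
r6 m[N→φ0] = [150, 560]
r6 m[N→φ1] = [240, 1680]
r6 m[N→φ2] = [80, 384]
r6 m[N→φ5] = [600, 6720]
r6 m[D→φ2] = [5, 3]
r6 m[D→φ4] = [2688, 1152]
r6 m[K→φ1] = [1, 1]
r7 m[φ0→G] = [2800, 1680]
r7 m[φ0→N] = [8, 24]
r7 m[φ1→N] = [5, 8]
r7 m[φ1→K] = [13440, 5040]
r7 m[φ2→N] = [15, 35]
r7 m[φ2→D] = [2688, 1152]
r7 m[φ3→G] = [4, 8]
r7 m[φ4→D] = [5, 3]
r7 m[φ5→N] = [2, 2]
r7 m[G→φ0] = [4, 8]
r7 m[G→φ3] = [2800, 1680]
r7 m[N→φ0] = [150, 560]
r7 m[N→φ1] = [240, 1680]
r7 m[N→φ2] = [80, 384]
r7 m[N→φ5] = [600, 6720]
r7 m[D→φ2] = [5, 3]
r7 m[D→φ4] = [2688, 1152]
r7 m[K→φ1] = [1, 1]
fixed point reached at round 7
b[N] = ⊗ incoming = [1200, 13440]

b[N] = [1200, 13440]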